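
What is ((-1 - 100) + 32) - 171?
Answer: -240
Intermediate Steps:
((-1 - 100) + 32) - 171 = (-101 + 32) - 171 = -69 - 171 = -240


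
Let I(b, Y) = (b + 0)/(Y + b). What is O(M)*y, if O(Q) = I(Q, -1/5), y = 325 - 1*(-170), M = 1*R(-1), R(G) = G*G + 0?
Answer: 2475/4 ≈ 618.75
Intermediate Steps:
R(G) = G² (R(G) = G² + 0 = G²)
M = 1 (M = 1*(-1)² = 1*1 = 1)
I(b, Y) = b/(Y + b)
y = 495 (y = 325 + 170 = 495)
O(Q) = Q/(-⅕ + Q) (O(Q) = Q/(-1/5 + Q) = Q/(-1*⅕ + Q) = Q/(-⅕ + Q))
O(M)*y = (5*1/(-1 + 5*1))*495 = (5*1/(-1 + 5))*495 = (5*1/4)*495 = (5*1*(¼))*495 = (5/4)*495 = 2475/4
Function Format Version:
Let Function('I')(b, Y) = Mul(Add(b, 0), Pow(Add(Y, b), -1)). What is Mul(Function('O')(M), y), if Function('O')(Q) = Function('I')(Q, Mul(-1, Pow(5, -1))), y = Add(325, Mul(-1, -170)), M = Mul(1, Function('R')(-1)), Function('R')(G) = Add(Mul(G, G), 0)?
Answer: Rational(2475, 4) ≈ 618.75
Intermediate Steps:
Function('R')(G) = Pow(G, 2) (Function('R')(G) = Add(Pow(G, 2), 0) = Pow(G, 2))
M = 1 (M = Mul(1, Pow(-1, 2)) = Mul(1, 1) = 1)
Function('I')(b, Y) = Mul(b, Pow(Add(Y, b), -1))
y = 495 (y = Add(325, 170) = 495)
Function('O')(Q) = Mul(Q, Pow(Add(Rational(-1, 5), Q), -1)) (Function('O')(Q) = Mul(Q, Pow(Add(Mul(-1, Pow(5, -1)), Q), -1)) = Mul(Q, Pow(Add(Mul(-1, Rational(1, 5)), Q), -1)) = Mul(Q, Pow(Add(Rational(-1, 5), Q), -1)))
Mul(Function('O')(M), y) = Mul(Mul(5, 1, Pow(Add(-1, Mul(5, 1)), -1)), 495) = Mul(Mul(5, 1, Pow(Add(-1, 5), -1)), 495) = Mul(Mul(5, 1, Pow(4, -1)), 495) = Mul(Mul(5, 1, Rational(1, 4)), 495) = Mul(Rational(5, 4), 495) = Rational(2475, 4)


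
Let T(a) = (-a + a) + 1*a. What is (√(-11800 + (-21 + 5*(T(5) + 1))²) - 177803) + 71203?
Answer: -106600 + I*√11719 ≈ -1.066e+5 + 108.25*I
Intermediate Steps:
T(a) = a (T(a) = 0 + a = a)
(√(-11800 + (-21 + 5*(T(5) + 1))²) - 177803) + 71203 = (√(-11800 + (-21 + 5*(5 + 1))²) - 177803) + 71203 = (√(-11800 + (-21 + 5*6)²) - 177803) + 71203 = (√(-11800 + (-21 + 30)²) - 177803) + 71203 = (√(-11800 + 9²) - 177803) + 71203 = (√(-11800 + 81) - 177803) + 71203 = (√(-11719) - 177803) + 71203 = (I*√11719 - 177803) + 71203 = (-177803 + I*√11719) + 71203 = -106600 + I*√11719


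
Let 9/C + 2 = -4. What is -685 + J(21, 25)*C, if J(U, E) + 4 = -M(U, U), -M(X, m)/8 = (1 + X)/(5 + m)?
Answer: -8959/13 ≈ -689.15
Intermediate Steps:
C = -3/2 (C = 9/(-2 - 4) = 9/(-6) = 9*(-⅙) = -3/2 ≈ -1.5000)
M(X, m) = -8*(1 + X)/(5 + m)
J(U, E) = -4 - 8*(-1 - U)/(5 + U)
-685 + J(21, 25)*C = -685 + (4*(-3 + 21)/(5 + 21))*(-3/2) = -685 + (4*18/26)*(-3/2) = -685 + (4*(1/26)*18)*(-3/2) = -685 + (36/13)*(-3/2) = -685 - 54/13 = -8959/13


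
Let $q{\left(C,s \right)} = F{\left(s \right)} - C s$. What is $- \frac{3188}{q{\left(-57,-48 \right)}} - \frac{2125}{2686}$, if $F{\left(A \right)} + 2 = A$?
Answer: $\frac{77727}{220094} \approx 0.35315$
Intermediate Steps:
$F{\left(A \right)} = -2 + A$
$q{\left(C,s \right)} = -2 + s - C s$ ($q{\left(C,s \right)} = \left(-2 + s\right) - C s = -2 + s - C s$)
$- \frac{3188}{q{\left(-57,-48 \right)}} - \frac{2125}{2686} = - \frac{3188}{-2 - 48 - \left(-57\right) \left(-48\right)} - \frac{2125}{2686} = - \frac{3188}{-2 - 48 - 2736} - \frac{125}{158} = - \frac{3188}{-2786} - \frac{125}{158} = \left(-3188\right) \left(- \frac{1}{2786}\right) - \frac{125}{158} = \frac{1594}{1393} - \frac{125}{158} = \frac{77727}{220094}$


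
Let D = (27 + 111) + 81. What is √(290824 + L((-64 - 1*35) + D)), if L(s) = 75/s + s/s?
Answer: √4653210/4 ≈ 539.28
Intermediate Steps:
D = 219 (D = 138 + 81 = 219)
L(s) = 1 + 75/s (L(s) = 75/s + 1 = 1 + 75/s)
√(290824 + L((-64 - 1*35) + D)) = √(290824 + (75 + ((-64 - 1*35) + 219))/((-64 - 1*35) + 219)) = √(290824 + (75 + ((-64 - 35) + 219))/((-64 - 35) + 219)) = √(290824 + (75 + (-99 + 219))/(-99 + 219)) = √(290824 + (75 + 120)/120) = √(290824 + (1/120)*195) = √(290824 + 13/8) = √(2326605/8) = √4653210/4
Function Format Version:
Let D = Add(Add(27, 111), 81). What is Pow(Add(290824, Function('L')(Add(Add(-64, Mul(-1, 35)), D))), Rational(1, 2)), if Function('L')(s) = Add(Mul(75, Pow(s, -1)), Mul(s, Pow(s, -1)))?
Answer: Mul(Rational(1, 4), Pow(4653210, Rational(1, 2))) ≈ 539.28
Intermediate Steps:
D = 219 (D = Add(138, 81) = 219)
Function('L')(s) = Add(1, Mul(75, Pow(s, -1))) (Function('L')(s) = Add(Mul(75, Pow(s, -1)), 1) = Add(1, Mul(75, Pow(s, -1))))
Pow(Add(290824, Function('L')(Add(Add(-64, Mul(-1, 35)), D))), Rational(1, 2)) = Pow(Add(290824, Mul(Pow(Add(Add(-64, Mul(-1, 35)), 219), -1), Add(75, Add(Add(-64, Mul(-1, 35)), 219)))), Rational(1, 2)) = Pow(Add(290824, Mul(Pow(Add(Add(-64, -35), 219), -1), Add(75, Add(Add(-64, -35), 219)))), Rational(1, 2)) = Pow(Add(290824, Mul(Pow(Add(-99, 219), -1), Add(75, Add(-99, 219)))), Rational(1, 2)) = Pow(Add(290824, Mul(Pow(120, -1), Add(75, 120))), Rational(1, 2)) = Pow(Add(290824, Mul(Rational(1, 120), 195)), Rational(1, 2)) = Pow(Add(290824, Rational(13, 8)), Rational(1, 2)) = Pow(Rational(2326605, 8), Rational(1, 2)) = Mul(Rational(1, 4), Pow(4653210, Rational(1, 2)))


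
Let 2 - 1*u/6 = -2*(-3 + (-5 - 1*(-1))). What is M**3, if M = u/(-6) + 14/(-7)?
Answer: 1000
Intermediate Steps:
u = -72 (u = 12 - (-12)*(-3 + (-5 - 1*(-1))) = 12 - (-12)*(-3 + (-5 + 1)) = 12 - (-12)*(-3 - 4) = 12 - (-12)*(-7) = 12 - 6*14 = 12 - 84 = -72)
M = 10 (M = -72/(-6) + 14/(-7) = -72*(-1/6) + 14*(-1/7) = 12 - 2 = 10)
M**3 = 10**3 = 1000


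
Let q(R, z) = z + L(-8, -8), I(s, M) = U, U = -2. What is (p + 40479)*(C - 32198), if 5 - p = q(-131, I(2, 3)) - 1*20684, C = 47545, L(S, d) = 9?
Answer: 938637867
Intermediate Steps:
I(s, M) = -2
q(R, z) = 9 + z (q(R, z) = z + 9 = 9 + z)
p = 20682 (p = 5 - ((9 - 2) - 1*20684) = 5 - (7 - 20684) = 5 - 1*(-20677) = 5 + 20677 = 20682)
(p + 40479)*(C - 32198) = (20682 + 40479)*(47545 - 32198) = 61161*15347 = 938637867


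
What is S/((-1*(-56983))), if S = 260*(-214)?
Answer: -55640/56983 ≈ -0.97643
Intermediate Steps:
S = -55640
S/((-1*(-56983))) = -55640/((-1*(-56983))) = -55640/56983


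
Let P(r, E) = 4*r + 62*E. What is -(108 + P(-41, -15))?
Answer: 986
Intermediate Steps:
-(108 + P(-41, -15)) = -(108 + (4*(-41) + 62*(-15))) = -(108 + (-164 - 930)) = -(108 - 1094) = -1*(-986) = 986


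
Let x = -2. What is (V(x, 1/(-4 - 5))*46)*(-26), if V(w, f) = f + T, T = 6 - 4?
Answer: -20332/9 ≈ -2259.1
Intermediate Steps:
T = 2
V(w, f) = 2 + f (V(w, f) = f + 2 = 2 + f)
(V(x, 1/(-4 - 5))*46)*(-26) = ((2 + 1/(-4 - 5))*46)*(-26) = ((2 + 1/(-9))*46)*(-26) = ((2 - ⅑)*46)*(-26) = ((17/9)*46)*(-26) = (782/9)*(-26) = -20332/9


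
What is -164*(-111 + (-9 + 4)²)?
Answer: 14104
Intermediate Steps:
-164*(-111 + (-9 + 4)²) = -164*(-111 + (-5)²) = -164*(-111 + 25) = -164*(-86) = 14104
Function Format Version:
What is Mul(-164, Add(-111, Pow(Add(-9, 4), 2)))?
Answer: 14104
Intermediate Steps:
Mul(-164, Add(-111, Pow(Add(-9, 4), 2))) = Mul(-164, Add(-111, Pow(-5, 2))) = Mul(-164, Add(-111, 25)) = Mul(-164, -86) = 14104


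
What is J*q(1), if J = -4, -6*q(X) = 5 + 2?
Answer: 14/3 ≈ 4.6667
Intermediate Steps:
q(X) = -7/6 (q(X) = -(5 + 2)/6 = -1/6*7 = -7/6)
J*q(1) = -4*(-7/6) = 14/3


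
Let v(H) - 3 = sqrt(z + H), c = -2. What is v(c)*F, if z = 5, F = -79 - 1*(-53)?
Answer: -78 - 26*sqrt(3) ≈ -123.03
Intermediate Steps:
F = -26 (F = -79 + 53 = -26)
v(H) = 3 + sqrt(5 + H)
v(c)*F = (3 + sqrt(5 - 2))*(-26) = (3 + sqrt(3))*(-26) = -78 - 26*sqrt(3)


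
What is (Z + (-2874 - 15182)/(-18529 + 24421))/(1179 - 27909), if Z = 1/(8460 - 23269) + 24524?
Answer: -534891274969/583079051610 ≈ -0.91736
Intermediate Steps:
Z = 363175915/14809 (Z = 1/(-14809) + 24524 = -1/14809 + 24524 = 363175915/14809 ≈ 24524.)
(Z + (-2874 - 15182)/(-18529 + 24421))/(1179 - 27909) = (363175915/14809 + (-2874 - 15182)/(-18529 + 24421))/(1179 - 27909) = (363175915/14809 - 18056/5892)/(-26730) = (363175915/14809 - 18056*1/5892)*(-1/26730) = (363175915/14809 - 4514/1473)*(-1/26730) = (534891274969/21813657)*(-1/26730) = -534891274969/583079051610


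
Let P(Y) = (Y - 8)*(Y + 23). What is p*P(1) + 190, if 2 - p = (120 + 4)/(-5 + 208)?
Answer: -1258/29 ≈ -43.379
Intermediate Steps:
P(Y) = (-8 + Y)*(23 + Y)
p = 282/203 (p = 2 - (120 + 4)/(-5 + 208) = 2 - 124/203 = 282/203 ≈ 1.3892)
p*P(1) + 190 = 282*(-184 + 1² + 15*1)/203 + 190 = 282*(-184 + 1 + 15)/203 + 190 = (282/203)*(-168) + 190 = -6768/29 + 190 = -1258/29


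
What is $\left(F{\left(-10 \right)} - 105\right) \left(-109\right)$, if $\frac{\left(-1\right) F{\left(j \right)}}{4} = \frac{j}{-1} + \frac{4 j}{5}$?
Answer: $12317$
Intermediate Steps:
$F{\left(j \right)} = \frac{4 j}{5}$ ($F{\left(j \right)} = - 4 \left(\frac{j}{-1} + \frac{4 j}{5}\right) = - 4 \left(j \left(-1\right) + 4 j \frac{1}{5}\right) = - 4 \left(- j + \frac{4 j}{5}\right) = - 4 \left(- \frac{j}{5}\right) = \frac{4 j}{5}$)
$\left(F{\left(-10 \right)} - 105\right) \left(-109\right) = \left(\frac{4}{5} \left(-10\right) - 105\right) \left(-109\right) = \left(-8 - 105\right) \left(-109\right) = \left(-113\right) \left(-109\right) = 12317$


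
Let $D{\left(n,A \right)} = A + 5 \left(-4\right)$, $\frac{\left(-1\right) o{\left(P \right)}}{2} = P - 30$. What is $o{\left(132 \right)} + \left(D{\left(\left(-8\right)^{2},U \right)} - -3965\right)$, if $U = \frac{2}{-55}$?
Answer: $\frac{205753}{55} \approx 3741.0$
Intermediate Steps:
$U = - \frac{2}{55}$ ($U = 2 \left(- \frac{1}{55}\right) = - \frac{2}{55} \approx -0.036364$)
$o{\left(P \right)} = 60 - 2 P$ ($o{\left(P \right)} = - 2 \left(P - 30\right) = - 2 \left(-30 + P\right) = 60 - 2 P$)
$D{\left(n,A \right)} = -20 + A$ ($D{\left(n,A \right)} = A - 20 = -20 + A$)
$o{\left(132 \right)} + \left(D{\left(\left(-8\right)^{2},U \right)} - -3965\right) = \left(60 - 264\right) - - \frac{216973}{55} = \left(60 - 264\right) + \left(- \frac{1102}{55} + 3965\right) = -204 + \frac{216973}{55} = \frac{205753}{55}$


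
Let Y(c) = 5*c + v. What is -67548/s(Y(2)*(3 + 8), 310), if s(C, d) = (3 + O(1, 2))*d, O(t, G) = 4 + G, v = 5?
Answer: -11258/465 ≈ -24.211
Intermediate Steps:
Y(c) = 5 + 5*c (Y(c) = 5*c + 5 = 5 + 5*c)
s(C, d) = 9*d (s(C, d) = (3 + (4 + 2))*d = (3 + 6)*d = 9*d)
-67548/s(Y(2)*(3 + 8), 310) = -67548/(9*310) = -67548/2790 = -67548*1/2790 = -11258/465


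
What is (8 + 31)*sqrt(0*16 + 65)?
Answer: 39*sqrt(65) ≈ 314.43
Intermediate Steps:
(8 + 31)*sqrt(0*16 + 65) = 39*sqrt(0 + 65) = 39*sqrt(65)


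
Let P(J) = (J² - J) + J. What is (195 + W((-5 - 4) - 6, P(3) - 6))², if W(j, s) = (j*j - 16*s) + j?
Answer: 127449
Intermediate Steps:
P(J) = J²
W(j, s) = j + j² - 16*s (W(j, s) = (j² - 16*s) + j = j + j² - 16*s)
(195 + W((-5 - 4) - 6, P(3) - 6))² = (195 + (((-5 - 4) - 6) + ((-5 - 4) - 6)² - 16*(3² - 6)))² = (195 + ((-9 - 6) + (-9 - 6)² - 16*(9 - 6)))² = (195 + (-15 + (-15)² - 16*3))² = (195 + (-15 + 225 - 48))² = (195 + 162)² = 357² = 127449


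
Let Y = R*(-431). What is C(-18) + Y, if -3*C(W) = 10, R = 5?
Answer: -6475/3 ≈ -2158.3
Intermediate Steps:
C(W) = -10/3 (C(W) = -⅓*10 = -10/3)
Y = -2155 (Y = 5*(-431) = -2155)
C(-18) + Y = -10/3 - 2155 = -6475/3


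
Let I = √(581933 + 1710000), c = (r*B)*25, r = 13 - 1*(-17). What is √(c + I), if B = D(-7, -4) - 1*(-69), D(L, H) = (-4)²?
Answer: √(63750 + √2291933) ≈ 255.47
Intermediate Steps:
D(L, H) = 16
B = 85 (B = 16 - 1*(-69) = 16 + 69 = 85)
r = 30 (r = 13 + 17 = 30)
c = 63750 (c = (30*85)*25 = 2550*25 = 63750)
I = √2291933 ≈ 1513.9
√(c + I) = √(63750 + √2291933)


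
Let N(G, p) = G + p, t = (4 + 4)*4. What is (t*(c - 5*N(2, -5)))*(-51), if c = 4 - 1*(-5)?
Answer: -39168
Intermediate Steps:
c = 9 (c = 4 + 5 = 9)
t = 32 (t = 8*4 = 32)
(t*(c - 5*N(2, -5)))*(-51) = (32*(9 - 5*(2 - 5)))*(-51) = (32*(9 - 5*(-3)))*(-51) = (32*(9 + 15))*(-51) = (32*24)*(-51) = 768*(-51) = -39168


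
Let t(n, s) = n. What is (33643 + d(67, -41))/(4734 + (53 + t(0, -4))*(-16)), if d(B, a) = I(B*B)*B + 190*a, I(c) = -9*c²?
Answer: -6075550055/1943 ≈ -3.1269e+6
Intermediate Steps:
d(B, a) = -9*B⁵ + 190*a (d(B, a) = (-9*B⁴)*B + 190*a = -9*B⁵ + 190*a)
(33643 + d(67, -41))/(4734 + (53 + t(0, -4))*(-16)) = (33643 + (-9*67⁵ + 190*(-41)))/(4734 + (53 + 0)*(-16)) = (33643 + (-9*1350125107 - 7790))/(4734 + 53*(-16)) = (33643 + (-12151125963 - 7790))/(4734 - 848) = (33643 - 12151133753)/3886 = -12151100110*1/3886 = -6075550055/1943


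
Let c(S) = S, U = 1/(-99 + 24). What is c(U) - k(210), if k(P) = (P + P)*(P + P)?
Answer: -13230001/75 ≈ -1.7640e+5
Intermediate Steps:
U = -1/75 (U = 1/(-75) = -1/75 ≈ -0.013333)
k(P) = 4*P² (k(P) = (2*P)*(2*P) = 4*P²)
c(U) - k(210) = -1/75 - 4*210² = -1/75 - 4*44100 = -1/75 - 1*176400 = -1/75 - 176400 = -13230001/75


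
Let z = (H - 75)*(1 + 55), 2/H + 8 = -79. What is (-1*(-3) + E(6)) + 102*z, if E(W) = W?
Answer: -12427147/29 ≈ -4.2852e+5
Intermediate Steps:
H = -2/87 (H = 2/(-8 - 79) = 2/(-87) = 2*(-1/87) = -2/87 ≈ -0.022988)
z = -365512/87 (z = (-2/87 - 75)*(1 + 55) = -6527/87*56 = -365512/87 ≈ -4201.3)
(-1*(-3) + E(6)) + 102*z = (-1*(-3) + 6) + 102*(-365512/87) = (3 + 6) - 12427408/29 = 9 - 12427408/29 = -12427147/29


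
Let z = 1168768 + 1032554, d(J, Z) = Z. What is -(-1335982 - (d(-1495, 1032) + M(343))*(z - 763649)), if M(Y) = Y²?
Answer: 170625805295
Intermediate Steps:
z = 2201322
-(-1335982 - (d(-1495, 1032) + M(343))*(z - 763649)) = -(-1335982 - (1032 + 343²)*(2201322 - 763649)) = -(-1335982 - (1032 + 117649)*1437673) = -(-1335982 - 118681*1437673) = -(-1335982 - 1*170624469313) = -(-1335982 - 170624469313) = -1*(-170625805295) = 170625805295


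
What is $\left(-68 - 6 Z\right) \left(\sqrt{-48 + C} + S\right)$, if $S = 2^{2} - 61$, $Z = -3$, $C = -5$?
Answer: $2850 - 50 i \sqrt{53} \approx 2850.0 - 364.01 i$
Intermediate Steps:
$S = -57$ ($S = 4 - 61 = -57$)
$\left(-68 - 6 Z\right) \left(\sqrt{-48 + C} + S\right) = \left(-68 - 6 \left(-3\right)\right) \left(\sqrt{-48 - 5} - 57\right) = \left(-68 - -18\right) \left(\sqrt{-53} - 57\right) = \left(-68 + 18\right) \left(i \sqrt{53} - 57\right) = - 50 \left(-57 + i \sqrt{53}\right) = 2850 - 50 i \sqrt{53}$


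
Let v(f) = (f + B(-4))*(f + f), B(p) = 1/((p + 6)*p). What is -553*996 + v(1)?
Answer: -2203145/4 ≈ -5.5079e+5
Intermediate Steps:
B(p) = 1/(p*(6 + p)) (B(p) = 1/((6 + p)*p) = 1/(p*(6 + p)))
v(f) = 2*f*(-⅛ + f) (v(f) = (f + 1/((-4)*(6 - 4)))*(f + f) = (f - ¼/2)*(2*f) = (f - ¼*½)*(2*f) = (f - ⅛)*(2*f) = (-⅛ + f)*(2*f) = 2*f*(-⅛ + f))
-553*996 + v(1) = -553*996 + (¼)*1*(-1 + 8*1) = -550788 + (¼)*1*(-1 + 8) = -550788 + (¼)*1*7 = -550788 + 7/4 = -2203145/4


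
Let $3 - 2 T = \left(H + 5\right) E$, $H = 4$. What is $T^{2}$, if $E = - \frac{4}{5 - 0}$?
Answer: $\frac{2601}{100} \approx 26.01$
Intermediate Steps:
$E = - \frac{4}{5}$ ($E = - \frac{4}{5 + 0} = - \frac{4}{5} \approx -0.8$)
$T = \frac{51}{10}$ ($T = \frac{3}{2} - \frac{\left(4 + 5\right) \left(- \frac{4}{5}\right)}{2} = \frac{3}{2} - \frac{9 \left(- \frac{4}{5}\right)}{2} = \frac{3}{2} - - \frac{18}{5} = \frac{3}{2} + \frac{18}{5} = \frac{51}{10} \approx 5.1$)
$T^{2} = \left(\frac{51}{10}\right)^{2} = \frac{2601}{100}$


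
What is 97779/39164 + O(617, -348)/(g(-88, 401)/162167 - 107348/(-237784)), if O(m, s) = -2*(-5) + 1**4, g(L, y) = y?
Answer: 4580900339902403/171378281209500 ≈ 26.730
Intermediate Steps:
O(m, s) = 11 (O(m, s) = 10 + 1 = 11)
97779/39164 + O(617, -348)/(g(-88, 401)/162167 - 107348/(-237784)) = 97779/39164 + 11/(401/162167 - 107348/(-237784)) = 97779*(1/39164) + 11/(401*(1/162167) - 107348*(-1/237784)) = 97779/39164 + 11/(401/162167 + 26837/59446) = 97779/39164 + 11/(4375913625/9640179482) = 97779/39164 + 11*(9640179482/4375913625) = 97779/39164 + 106041974302/4375913625 = 4580900339902403/171378281209500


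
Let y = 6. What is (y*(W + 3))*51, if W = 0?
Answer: 918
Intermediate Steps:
(y*(W + 3))*51 = (6*(0 + 3))*51 = (6*3)*51 = 18*51 = 918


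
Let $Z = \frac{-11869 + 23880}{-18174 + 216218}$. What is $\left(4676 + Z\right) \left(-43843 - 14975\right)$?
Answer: $- \frac{27234667788795}{99022} \approx -2.7504 \cdot 10^{8}$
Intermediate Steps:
$Z = \frac{12011}{198044} \approx 0.060648$
$\left(4676 + Z\right) \left(-43843 - 14975\right) = \left(4676 + \frac{12011}{198044}\right) \left(-43843 - 14975\right) = \frac{926065755}{198044} \left(-58818\right) = - \frac{27234667788795}{99022}$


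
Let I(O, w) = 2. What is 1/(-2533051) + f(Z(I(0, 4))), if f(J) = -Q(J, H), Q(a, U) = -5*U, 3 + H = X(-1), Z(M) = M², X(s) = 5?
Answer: 25330509/2533051 ≈ 10.000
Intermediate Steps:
H = 2 (H = -3 + 5 = 2)
f(J) = 10 (f(J) = -(-5)*2 = -1*(-10) = 10)
1/(-2533051) + f(Z(I(0, 4))) = 1/(-2533051) + 10 = -1/2533051 + 10 = 25330509/2533051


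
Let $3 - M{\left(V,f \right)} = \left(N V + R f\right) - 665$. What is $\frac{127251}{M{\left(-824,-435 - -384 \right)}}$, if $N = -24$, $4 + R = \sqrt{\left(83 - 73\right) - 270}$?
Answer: $- \frac{36139284}{5494553} - \frac{381753 i \sqrt{65}}{10989106} \approx -6.5773 - 0.28008 i$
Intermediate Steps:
$R = -4 + 2 i \sqrt{65}$ ($R = -4 + \sqrt{\left(83 - 73\right) - 270} = -4 + \sqrt{10 - 270} = -4 + \sqrt{-260} = -4 + 2 i \sqrt{65} \approx -4.0 + 16.125 i$)
$M{\left(V,f \right)} = 668 + 24 V - f \left(-4 + 2 i \sqrt{65}\right)$ ($M{\left(V,f \right)} = 3 - \left(\left(- 24 V + \left(-4 + 2 i \sqrt{65}\right) f\right) - 665\right) = 3 - \left(\left(- 24 V + f \left(-4 + 2 i \sqrt{65}\right)\right) - 665\right) = 3 - \left(-665 - 24 V + f \left(-4 + 2 i \sqrt{65}\right)\right) = 3 + \left(665 + 24 V - f \left(-4 + 2 i \sqrt{65}\right)\right) = 668 + 24 V - f \left(-4 + 2 i \sqrt{65}\right)$)
$\frac{127251}{M{\left(-824,-435 - -384 \right)}} = \frac{127251}{668 + 24 \left(-824\right) + 2 \left(-435 - -384\right) \left(2 - i \sqrt{65}\right)} = \frac{127251}{668 - 19776 + 2 \left(-435 + 384\right) \left(2 - i \sqrt{65}\right)} = \frac{127251}{668 - 19776 + 2 \left(-51\right) \left(2 - i \sqrt{65}\right)} = \frac{127251}{668 - 19776 - \left(204 - 102 i \sqrt{65}\right)} = \frac{127251}{-19312 + 102 i \sqrt{65}}$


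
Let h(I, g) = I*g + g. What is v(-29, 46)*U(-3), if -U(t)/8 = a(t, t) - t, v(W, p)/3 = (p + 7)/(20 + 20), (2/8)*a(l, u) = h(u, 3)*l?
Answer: -2385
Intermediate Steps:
h(I, g) = g + I*g
a(l, u) = 4*l*(3 + 3*u) (a(l, u) = 4*((3*(1 + u))*l) = 4*((3 + 3*u)*l) = 4*(l*(3 + 3*u)) = 4*l*(3 + 3*u))
v(W, p) = 21/40 + 3*p/40 (v(W, p) = 3*((p + 7)/(20 + 20)) = 3*((7 + p)/40) = 3*((7 + p)*(1/40)) = 3*(7/40 + p/40) = 21/40 + 3*p/40)
U(t) = 8*t - 96*t*(1 + t) (U(t) = -8*(12*t*(1 + t) - t) = -8*(-t + 12*t*(1 + t)) = 8*t - 96*t*(1 + t))
v(-29, 46)*U(-3) = (21/40 + (3/40)*46)*(8*(-3)*(-11 - 12*(-3))) = (21/40 + 69/20)*(8*(-3)*(-11 + 36)) = 159*(8*(-3)*25)/40 = (159/40)*(-600) = -2385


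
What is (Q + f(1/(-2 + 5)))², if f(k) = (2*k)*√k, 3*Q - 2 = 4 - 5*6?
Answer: 1732/27 - 32*√3/9 ≈ 57.990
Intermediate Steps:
Q = -8 (Q = ⅔ + (4 - 5*6)/3 = ⅔ + (4 - 30)/3 = ⅔ + (⅓)*(-26) = ⅔ - 26/3 = -8)
f(k) = 2*k^(3/2)
(Q + f(1/(-2 + 5)))² = (-8 + 2*(1/(-2 + 5))^(3/2))² = (-8 + 2*(1/3)^(3/2))² = (-8 + 2*(⅓)^(3/2))² = (-8 + 2*(√3/9))² = (-8 + 2*√3/9)²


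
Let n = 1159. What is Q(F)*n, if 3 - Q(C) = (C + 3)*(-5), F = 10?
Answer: 78812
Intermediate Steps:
Q(C) = 18 + 5*C (Q(C) = 3 - (C + 3)*(-5) = 3 - (3 + C)*(-5) = 3 - (-15 - 5*C) = 3 + (15 + 5*C) = 18 + 5*C)
Q(F)*n = (18 + 5*10)*1159 = (18 + 50)*1159 = 68*1159 = 78812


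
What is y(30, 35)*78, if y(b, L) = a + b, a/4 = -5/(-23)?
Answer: 55380/23 ≈ 2407.8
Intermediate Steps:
a = 20/23 (a = 4*(-5/(-23)) = 4*(-5*(-1/23)) = 4*(5/23) = 20/23 ≈ 0.86957)
y(b, L) = 20/23 + b
y(30, 35)*78 = (20/23 + 30)*78 = (710/23)*78 = 55380/23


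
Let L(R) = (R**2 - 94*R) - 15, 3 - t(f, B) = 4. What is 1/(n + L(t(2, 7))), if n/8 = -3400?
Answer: -1/27120 ≈ -3.6873e-5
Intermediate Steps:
t(f, B) = -1 (t(f, B) = 3 - 1*4 = 3 - 4 = -1)
n = -27200 (n = 8*(-3400) = -27200)
L(R) = -15 + R**2 - 94*R
1/(n + L(t(2, 7))) = 1/(-27200 + (-15 + (-1)**2 - 94*(-1))) = 1/(-27200 + (-15 + 1 + 94)) = 1/(-27200 + 80) = 1/(-27120) = -1/27120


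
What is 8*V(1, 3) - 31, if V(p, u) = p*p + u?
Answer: 1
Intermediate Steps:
V(p, u) = u + p² (V(p, u) = p² + u = u + p²)
8*V(1, 3) - 31 = 8*(3 + 1²) - 31 = 8*(3 + 1) - 31 = 8*4 - 31 = 32 - 31 = 1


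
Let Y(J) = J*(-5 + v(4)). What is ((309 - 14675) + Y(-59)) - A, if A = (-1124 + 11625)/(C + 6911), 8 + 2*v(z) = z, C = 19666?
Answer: -370839382/26577 ≈ -13953.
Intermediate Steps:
v(z) = -4 + z/2
Y(J) = -7*J (Y(J) = J*(-5 + (-4 + (½)*4)) = J*(-5 + (-4 + 2)) = J*(-5 - 2) = J*(-7) = -7*J)
A = 10501/26577 (A = (-1124 + 11625)/(19666 + 6911) = 10501/26577 ≈ 0.39512)
((309 - 14675) + Y(-59)) - A = ((309 - 14675) - 7*(-59)) - 1*10501/26577 = (-14366 + 413) - 10501/26577 = -13953 - 10501/26577 = -370839382/26577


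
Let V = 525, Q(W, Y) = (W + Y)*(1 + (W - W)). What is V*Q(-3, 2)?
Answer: -525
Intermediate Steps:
Q(W, Y) = W + Y (Q(W, Y) = (W + Y)*(1 + 0) = (W + Y)*1 = W + Y)
V*Q(-3, 2) = 525*(-3 + 2) = 525*(-1) = -525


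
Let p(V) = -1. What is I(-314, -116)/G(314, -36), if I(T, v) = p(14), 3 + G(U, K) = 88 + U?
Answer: -1/399 ≈ -0.0025063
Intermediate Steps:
G(U, K) = 85 + U (G(U, K) = -3 + (88 + U) = 85 + U)
I(T, v) = -1
I(-314, -116)/G(314, -36) = -1/(85 + 314) = -1/399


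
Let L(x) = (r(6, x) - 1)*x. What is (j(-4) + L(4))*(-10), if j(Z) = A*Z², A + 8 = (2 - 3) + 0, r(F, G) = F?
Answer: 1240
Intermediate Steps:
L(x) = 5*x (L(x) = (6 - 1)*x = 5*x)
A = -9 (A = -8 + ((2 - 3) + 0) = -8 + (-1 + 0) = -8 - 1 = -9)
j(Z) = -9*Z²
(j(-4) + L(4))*(-10) = (-9*(-4)² + 5*4)*(-10) = (-9*16 + 20)*(-10) = (-144 + 20)*(-10) = -124*(-10) = 1240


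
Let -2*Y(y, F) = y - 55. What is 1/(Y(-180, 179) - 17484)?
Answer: -2/34733 ≈ -5.7582e-5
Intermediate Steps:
Y(y, F) = 55/2 - y/2 (Y(y, F) = -(y - 55)/2 = -(-55 + y)/2 = 55/2 - y/2)
1/(Y(-180, 179) - 17484) = 1/((55/2 - ½*(-180)) - 17484) = 1/((55/2 + 90) - 17484) = 1/(235/2 - 17484) = 1/(-34733/2) = -2/34733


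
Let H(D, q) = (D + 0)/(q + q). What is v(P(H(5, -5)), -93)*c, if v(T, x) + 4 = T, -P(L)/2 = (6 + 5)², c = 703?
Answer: -172938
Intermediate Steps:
H(D, q) = D/(2*q) (H(D, q) = D/((2*q)) = D*(1/(2*q)) = D/(2*q))
P(L) = -242 (P(L) = -2*(6 + 5)² = -2*11² = -2*121 = -242)
v(T, x) = -4 + T
v(P(H(5, -5)), -93)*c = (-4 - 242)*703 = -246*703 = -172938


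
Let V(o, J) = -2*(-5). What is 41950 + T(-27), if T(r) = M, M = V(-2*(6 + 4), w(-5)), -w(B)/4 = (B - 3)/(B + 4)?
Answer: 41960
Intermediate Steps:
w(B) = -4*(-3 + B)/(4 + B) (w(B) = -4*(B - 3)/(B + 4) = -4*(-3 + B)/(4 + B))
V(o, J) = 10
M = 10
T(r) = 10
41950 + T(-27) = 41950 + 10 = 41960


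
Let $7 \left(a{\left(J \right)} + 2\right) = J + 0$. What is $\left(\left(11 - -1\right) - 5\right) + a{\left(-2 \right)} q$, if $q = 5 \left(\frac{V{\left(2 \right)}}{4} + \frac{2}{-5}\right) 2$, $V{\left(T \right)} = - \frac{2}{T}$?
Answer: $\frac{153}{7} \approx 21.857$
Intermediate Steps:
$a{\left(J \right)} = -2 + \frac{J}{7}$ ($a{\left(J \right)} = -2 + \frac{J + 0}{7} = -2 + \frac{J}{7}$)
$q = - \frac{13}{2}$ ($q = 5 \left(\frac{\left(-2\right) \frac{1}{2}}{4} + \frac{2}{-5}\right) 2 = 5 \left(\left(-2\right) \frac{1}{2} \cdot \frac{1}{4} + 2 \left(- \frac{1}{5}\right)\right) 2 = 5 \left(\left(-1\right) \frac{1}{4} - \frac{2}{5}\right) 2 = 5 \left(- \frac{1}{4} - \frac{2}{5}\right) 2 = 5 \left(- \frac{13}{20}\right) 2 = \left(- \frac{13}{4}\right) 2 = - \frac{13}{2} \approx -6.5$)
$\left(\left(11 - -1\right) - 5\right) + a{\left(-2 \right)} q = \left(\left(11 - -1\right) - 5\right) + \left(-2 + \frac{1}{7} \left(-2\right)\right) \left(- \frac{13}{2}\right) = \left(\left(11 + 1\right) - 5\right) + \left(-2 - \frac{2}{7}\right) \left(- \frac{13}{2}\right) = \left(12 - 5\right) - - \frac{104}{7} = 7 + \frac{104}{7} = \frac{153}{7}$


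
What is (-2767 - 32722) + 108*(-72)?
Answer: -43265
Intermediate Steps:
(-2767 - 32722) + 108*(-72) = -35489 - 7776 = -43265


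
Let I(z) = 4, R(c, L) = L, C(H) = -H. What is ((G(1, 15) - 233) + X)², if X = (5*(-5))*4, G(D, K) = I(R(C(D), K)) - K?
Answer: 118336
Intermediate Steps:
G(D, K) = 4 - K
X = -100 (X = -25*4 = -100)
((G(1, 15) - 233) + X)² = (((4 - 1*15) - 233) - 100)² = (((4 - 15) - 233) - 100)² = ((-11 - 233) - 100)² = (-244 - 100)² = (-344)² = 118336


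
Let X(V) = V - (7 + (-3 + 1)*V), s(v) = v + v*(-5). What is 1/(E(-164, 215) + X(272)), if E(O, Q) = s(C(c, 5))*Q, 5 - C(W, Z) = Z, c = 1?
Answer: 1/809 ≈ 0.0012361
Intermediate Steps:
C(W, Z) = 5 - Z
s(v) = -4*v (s(v) = v - 5*v = -4*v)
E(O, Q) = 0 (E(O, Q) = (-4*(5 - 1*5))*Q = (-4*(5 - 5))*Q = (-4*0)*Q = 0*Q = 0)
X(V) = -7 + 3*V (X(V) = V - (7 - 2*V) = V + (-7 + 2*V) = -7 + 3*V)
1/(E(-164, 215) + X(272)) = 1/(0 + (-7 + 3*272)) = 1/(0 + (-7 + 816)) = 1/(0 + 809) = 1/809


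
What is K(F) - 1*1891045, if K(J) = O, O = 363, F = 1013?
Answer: -1890682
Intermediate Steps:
K(J) = 363
K(F) - 1*1891045 = 363 - 1*1891045 = 363 - 1891045 = -1890682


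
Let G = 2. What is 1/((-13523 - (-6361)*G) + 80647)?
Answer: 1/79846 ≈ 1.2524e-5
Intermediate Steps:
1/((-13523 - (-6361)*G) + 80647) = 1/((-13523 - (-6361)*2) + 80647) = 1/((-13523 - 1*(-12722)) + 80647) = 1/((-13523 + 12722) + 80647) = 1/(-801 + 80647) = 1/79846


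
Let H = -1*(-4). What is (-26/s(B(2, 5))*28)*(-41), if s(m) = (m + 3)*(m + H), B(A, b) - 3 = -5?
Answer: 14924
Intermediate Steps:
H = 4
B(A, b) = -2 (B(A, b) = 3 - 5 = -2)
s(m) = (3 + m)*(4 + m) (s(m) = (m + 3)*(m + 4) = (3 + m)*(4 + m))
(-26/s(B(2, 5))*28)*(-41) = (-26/(12 + (-2)² + 7*(-2))*28)*(-41) = (-26/(12 + 4 - 14)*28)*(-41) = (-26/2*28)*(-41) = (-26*½*28)*(-41) = -13*28*(-41) = -364*(-41) = 14924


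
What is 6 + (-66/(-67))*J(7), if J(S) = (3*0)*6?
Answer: 6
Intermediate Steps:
J(S) = 0 (J(S) = 0*6 = 0)
6 + (-66/(-67))*J(7) = 6 - 66/(-67)*0 = 6 - 66*(-1/67)*0 = 6 + (66/67)*0 = 6 + 0 = 6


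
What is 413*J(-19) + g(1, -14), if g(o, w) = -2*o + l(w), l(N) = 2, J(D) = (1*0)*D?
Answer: 0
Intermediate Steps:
J(D) = 0 (J(D) = 0*D = 0)
g(o, w) = 2 - 2*o (g(o, w) = -2*o + 2 = 2 - 2*o)
413*J(-19) + g(1, -14) = 413*0 + (2 - 2*1) = 0 + (2 - 2) = 0 + 0 = 0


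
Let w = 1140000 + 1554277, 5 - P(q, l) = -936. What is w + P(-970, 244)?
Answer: 2695218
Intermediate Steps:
P(q, l) = 941 (P(q, l) = 5 - 1*(-936) = 5 + 936 = 941)
w = 2694277
w + P(-970, 244) = 2694277 + 941 = 2695218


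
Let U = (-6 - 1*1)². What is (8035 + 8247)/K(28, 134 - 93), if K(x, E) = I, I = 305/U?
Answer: 797818/305 ≈ 2615.8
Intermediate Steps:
U = 49 (U = (-6 - 1)² = (-7)² = 49)
I = 305/49 ≈ 6.2245
K(x, E) = 305/49
(8035 + 8247)/K(28, 134 - 93) = (8035 + 8247)/(305/49) = 16282*(49/305) = 797818/305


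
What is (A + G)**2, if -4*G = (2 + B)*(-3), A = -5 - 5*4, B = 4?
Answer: 1681/4 ≈ 420.25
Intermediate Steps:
A = -25 (A = -5 - 20 = -25)
G = 9/2 (G = -(2 + 4)*(-3)/4 = -3*(-3)/2 = -1/4*(-18) = 9/2 ≈ 4.5000)
(A + G)**2 = (-25 + 9/2)**2 = (-41/2)**2 = 1681/4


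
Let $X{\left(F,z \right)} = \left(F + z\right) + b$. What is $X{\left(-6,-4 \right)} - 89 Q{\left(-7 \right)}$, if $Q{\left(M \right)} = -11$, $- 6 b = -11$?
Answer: $\frac{5825}{6} \approx 970.83$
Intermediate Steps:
$b = \frac{11}{6}$ ($b = \left(- \frac{1}{6}\right) \left(-11\right) = \frac{11}{6} \approx 1.8333$)
$X{\left(F,z \right)} = \frac{11}{6} + F + z$ ($X{\left(F,z \right)} = \left(F + z\right) + \frac{11}{6} = \frac{11}{6} + F + z$)
$X{\left(-6,-4 \right)} - 89 Q{\left(-7 \right)} = \left(\frac{11}{6} - 6 - 4\right) - -979 = - \frac{49}{6} + 979 = \frac{5825}{6}$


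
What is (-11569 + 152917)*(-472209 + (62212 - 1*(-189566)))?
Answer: -31157480988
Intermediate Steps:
(-11569 + 152917)*(-472209 + (62212 - 1*(-189566))) = 141348*(-472209 + (62212 + 189566)) = 141348*(-472209 + 251778) = 141348*(-220431) = -31157480988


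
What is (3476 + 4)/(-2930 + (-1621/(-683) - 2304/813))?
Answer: -214707880/180802581 ≈ -1.1875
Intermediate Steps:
(3476 + 4)/(-2930 + (-1621/(-683) - 2304/813)) = 3480/(-2930 + (-1621*(-1/683) - 2304*1/813)) = 3480/(-2930 + (1621/683 - 768/271)) = 3480/(-2930 - 85253/185093) = 3480/(-542407743/185093) = 3480*(-185093/542407743) = -214707880/180802581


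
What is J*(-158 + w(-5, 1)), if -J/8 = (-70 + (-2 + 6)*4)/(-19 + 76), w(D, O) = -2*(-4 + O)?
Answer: -1152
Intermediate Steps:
w(D, O) = 8 - 2*O
J = 144/19 (J = -8*(-70 + (-2 + 6)*4)/(-19 + 76) = -8*(-70 + 4*4)/57 = -8*(-70 + 16)/57 = -(-432)/57 = -8*(-18/19) = 144/19 ≈ 7.5789)
J*(-158 + w(-5, 1)) = 144*(-158 + (8 - 2*1))/19 = 144*(-158 + (8 - 2))/19 = 144*(-158 + 6)/19 = (144/19)*(-152) = -1152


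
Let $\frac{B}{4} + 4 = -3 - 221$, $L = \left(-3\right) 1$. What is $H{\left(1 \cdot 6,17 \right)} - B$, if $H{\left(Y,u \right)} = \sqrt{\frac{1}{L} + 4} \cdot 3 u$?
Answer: $912 + 17 \sqrt{33} \approx 1009.7$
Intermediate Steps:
$L = -3$
$B = -912$ ($B = -16 + 4 \left(-3 - 221\right) = -16 + 4 \left(-224\right) = -16 - 896 = -912$)
$H{\left(Y,u \right)} = u \sqrt{33}$ ($H{\left(Y,u \right)} = \sqrt{\frac{1}{-3} + 4} \cdot 3 u = \sqrt{- \frac{1}{3} + 4} \cdot 3 u = \sqrt{\frac{11}{3}} \cdot 3 u = \frac{\sqrt{33}}{3} \cdot 3 u = \sqrt{33} u = u \sqrt{33}$)
$H{\left(1 \cdot 6,17 \right)} - B = 17 \sqrt{33} - -912 = 17 \sqrt{33} + 912 = 912 + 17 \sqrt{33}$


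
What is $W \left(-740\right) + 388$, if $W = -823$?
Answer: $609408$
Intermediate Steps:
$W \left(-740\right) + 388 = \left(-823\right) \left(-740\right) + 388 = 609020 + 388 = 609408$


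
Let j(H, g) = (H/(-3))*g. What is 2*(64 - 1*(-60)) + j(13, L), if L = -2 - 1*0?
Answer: 770/3 ≈ 256.67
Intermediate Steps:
L = -2 (L = -2 + 0 = -2)
j(H, g) = -H*g/3 (j(H, g) = (H*(-1/3))*g = (-H/3)*g = -H*g/3)
2*(64 - 1*(-60)) + j(13, L) = 2*(64 - 1*(-60)) - 1/3*13*(-2) = 2*(64 + 60) + 26/3 = 2*124 + 26/3 = 248 + 26/3 = 770/3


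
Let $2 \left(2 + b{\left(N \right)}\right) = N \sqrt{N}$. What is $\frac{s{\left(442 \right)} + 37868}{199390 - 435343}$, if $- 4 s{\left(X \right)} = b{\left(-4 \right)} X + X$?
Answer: $- \frac{25319}{157302} - \frac{442 i}{235953} \approx -0.16096 - 0.0018733 i$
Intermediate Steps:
$b{\left(N \right)} = -2 + \frac{N^{\frac{3}{2}}}{2}$ ($b{\left(N \right)} = -2 + \frac{N \sqrt{N}}{2} = -2 + \frac{N^{\frac{3}{2}}}{2}$)
$s{\left(X \right)} = - \frac{X}{4} - \frac{X \left(-2 - 4 i\right)}{4}$ ($s{\left(X \right)} = - \frac{\left(-2 + \frac{\left(-4\right)^{\frac{3}{2}}}{2}\right) X + X}{4} = - \frac{\left(-2 + \frac{\left(-8\right) i}{2}\right) X + X}{4} = - \frac{\left(-2 - 4 i\right) X + X}{4} = - \frac{X \left(-2 - 4 i\right) + X}{4} = - \frac{X + X \left(-2 - 4 i\right)}{4} = - \frac{X}{4} - \frac{X \left(-2 - 4 i\right)}{4}$)
$\frac{s{\left(442 \right)} + 37868}{199390 - 435343} = \frac{\left(\frac{1}{4} \cdot 442 + i 442\right) + 37868}{199390 - 435343} = \frac{\left(\frac{221}{2} + 442 i\right) + 37868}{-235953} = \left(\frac{75957}{2} + 442 i\right) \left(- \frac{1}{235953}\right) = - \frac{25319}{157302} - \frac{442 i}{235953}$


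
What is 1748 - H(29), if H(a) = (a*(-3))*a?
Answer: 4271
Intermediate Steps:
H(a) = -3*a² (H(a) = (-3*a)*a = -3*a²)
1748 - H(29) = 1748 - (-3)*29² = 1748 - (-3)*841 = 1748 - 1*(-2523) = 1748 + 2523 = 4271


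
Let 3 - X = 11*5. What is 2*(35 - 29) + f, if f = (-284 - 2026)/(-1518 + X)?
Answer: 2115/157 ≈ 13.471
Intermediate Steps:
X = -52 (X = 3 - 11*5 = 3 - 1*55 = 3 - 55 = -52)
f = 231/157 (f = (-284 - 2026)/(-1518 - 52) = -2310/(-1570) = -2310*(-1/1570) = 231/157 ≈ 1.4713)
2*(35 - 29) + f = 2*(35 - 29) + 231/157 = 2*6 + 231/157 = 12 + 231/157 = 2115/157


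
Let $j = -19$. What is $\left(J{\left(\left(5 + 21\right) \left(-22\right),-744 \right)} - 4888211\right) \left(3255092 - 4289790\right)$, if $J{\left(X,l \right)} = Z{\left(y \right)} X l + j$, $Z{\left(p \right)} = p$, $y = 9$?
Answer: $1094832578364$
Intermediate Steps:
$J{\left(X,l \right)} = -19 + 9 X l$ ($J{\left(X,l \right)} = 9 X l - 19 = -19 + 9 X l$)
$\left(J{\left(\left(5 + 21\right) \left(-22\right),-744 \right)} - 4888211\right) \left(3255092 - 4289790\right) = \left(\left(-19 + 9 \left(5 + 21\right) \left(-22\right) \left(-744\right)\right) - 4888211\right) \left(3255092 - 4289790\right) = \left(\left(-19 + 9 \cdot 26 \left(-22\right) \left(-744\right)\right) - 4888211\right) \left(-1034698\right) = \left(\left(-19 + 9 \left(-572\right) \left(-744\right)\right) - 4888211\right) \left(-1034698\right) = \left(\left(-19 + 3830112\right) - 4888211\right) \left(-1034698\right) = \left(3830093 - 4888211\right) \left(-1034698\right) = \left(-1058118\right) \left(-1034698\right) = 1094832578364$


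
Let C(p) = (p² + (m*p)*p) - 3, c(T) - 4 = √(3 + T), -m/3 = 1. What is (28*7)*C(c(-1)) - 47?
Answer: -7691 - 3136*√2 ≈ -12126.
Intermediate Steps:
m = -3 (m = -3*1 = -3)
c(T) = 4 + √(3 + T)
C(p) = -3 - 2*p² (C(p) = (p² + (-3*p)*p) - 3 = (p² - 3*p²) - 3 = -2*p² - 3 = -3 - 2*p²)
(28*7)*C(c(-1)) - 47 = (28*7)*(-3 - 2*(4 + √(3 - 1))²) - 47 = 196*(-3 - 2*(4 + √2)²) - 47 = (-588 - 392*(4 + √2)²) - 47 = -635 - 392*(4 + √2)²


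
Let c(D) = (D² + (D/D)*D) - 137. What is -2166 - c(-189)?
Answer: -37561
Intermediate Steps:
c(D) = -137 + D + D² (c(D) = (D² + 1*D) - 137 = (D² + D) - 137 = (D + D²) - 137 = -137 + D + D²)
-2166 - c(-189) = -2166 - (-137 - 189 + (-189)²) = -2166 - (-137 - 189 + 35721) = -2166 - 1*35395 = -2166 - 35395 = -37561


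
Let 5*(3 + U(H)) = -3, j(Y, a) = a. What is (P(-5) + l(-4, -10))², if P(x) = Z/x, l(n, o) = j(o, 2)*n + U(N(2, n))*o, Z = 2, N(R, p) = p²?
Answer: 19044/25 ≈ 761.76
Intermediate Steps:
U(H) = -18/5 (U(H) = -3 + (⅕)*(-3) = -3 - ⅗ = -18/5)
l(n, o) = 2*n - 18*o/5
P(x) = 2/x
(P(-5) + l(-4, -10))² = (2/(-5) + (2*(-4) - 18/5*(-10)))² = (2*(-⅕) + (-8 + 36))² = (-⅖ + 28)² = (138/5)² = 19044/25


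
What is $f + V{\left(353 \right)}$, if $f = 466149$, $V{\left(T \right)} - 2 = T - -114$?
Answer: $466618$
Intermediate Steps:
$V{\left(T \right)} = 116 + T$ ($V{\left(T \right)} = 2 + \left(T - -114\right) = 2 + \left(T + 114\right) = 2 + \left(114 + T\right) = 116 + T$)
$f + V{\left(353 \right)} = 466149 + \left(116 + 353\right) = 466149 + 469 = 466618$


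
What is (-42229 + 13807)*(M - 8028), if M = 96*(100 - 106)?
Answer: 244542888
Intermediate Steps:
M = -576 (M = 96*(-6) = -576)
(-42229 + 13807)*(M - 8028) = (-42229 + 13807)*(-576 - 8028) = -28422*(-8604) = 244542888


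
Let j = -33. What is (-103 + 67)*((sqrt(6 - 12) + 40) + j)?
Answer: -252 - 36*I*sqrt(6) ≈ -252.0 - 88.182*I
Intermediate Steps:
(-103 + 67)*((sqrt(6 - 12) + 40) + j) = (-103 + 67)*((sqrt(6 - 12) + 40) - 33) = -36*((sqrt(-6) + 40) - 33) = -36*((I*sqrt(6) + 40) - 33) = -36*((40 + I*sqrt(6)) - 33) = -36*(7 + I*sqrt(6)) = -252 - 36*I*sqrt(6)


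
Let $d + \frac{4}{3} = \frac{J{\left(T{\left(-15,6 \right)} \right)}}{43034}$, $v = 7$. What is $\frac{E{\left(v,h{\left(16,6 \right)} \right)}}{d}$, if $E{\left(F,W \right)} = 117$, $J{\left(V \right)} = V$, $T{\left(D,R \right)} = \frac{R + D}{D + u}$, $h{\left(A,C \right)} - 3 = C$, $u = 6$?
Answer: $- \frac{1161918}{13241} \approx -87.751$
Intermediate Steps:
$h{\left(A,C \right)} = 3 + C$
$T{\left(D,R \right)} = \frac{D + R}{6 + D}$ ($T{\left(D,R \right)} = \frac{R + D}{D + 6} = \frac{D + R}{6 + D}$)
$d = - \frac{172133}{129102}$ ($d = - \frac{4}{3} + \frac{\frac{1}{6 - 15} \left(-15 + 6\right)}{43034} = - \frac{4}{3} + \frac{1}{-9} \left(-9\right) \frac{1}{43034} = - \frac{4}{3} + \left(- \frac{1}{9}\right) \left(-9\right) \frac{1}{43034} = - \frac{4}{3} + 1 \cdot \frac{1}{43034} = - \frac{4}{3} + \frac{1}{43034} = - \frac{172133}{129102} \approx -1.3333$)
$\frac{E{\left(v,h{\left(16,6 \right)} \right)}}{d} = \frac{117}{- \frac{172133}{129102}} = 117 \left(- \frac{129102}{172133}\right) = - \frac{1161918}{13241}$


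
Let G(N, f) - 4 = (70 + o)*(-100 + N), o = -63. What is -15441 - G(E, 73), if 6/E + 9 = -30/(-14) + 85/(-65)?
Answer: -10951713/743 ≈ -14740.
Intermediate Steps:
E = -546/743 (E = 6/(-9 + (-30/(-14) + 85/(-65))) = 6/(-9 + (-30*(-1/14) + 85*(-1/65))) = 6/(-9 + (15/7 - 17/13)) = 6/(-9 + 76/91) = 6/(-743/91) = 6*(-91/743) = -546/743 ≈ -0.73486)
G(N, f) = -696 + 7*N (G(N, f) = 4 + (70 - 63)*(-100 + N) = 4 + 7*(-100 + N) = 4 + (-700 + 7*N) = -696 + 7*N)
-15441 - G(E, 73) = -15441 - (-696 + 7*(-546/743)) = -15441 - (-696 - 3822/743) = -15441 - 1*(-520950/743) = -15441 + 520950/743 = -10951713/743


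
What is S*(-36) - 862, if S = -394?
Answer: 13322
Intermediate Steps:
S*(-36) - 862 = -394*(-36) - 862 = 14184 - 862 = 13322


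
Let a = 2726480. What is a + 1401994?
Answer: 4128474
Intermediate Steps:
a + 1401994 = 2726480 + 1401994 = 4128474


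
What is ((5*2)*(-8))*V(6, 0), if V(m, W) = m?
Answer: -480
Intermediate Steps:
((5*2)*(-8))*V(6, 0) = ((5*2)*(-8))*6 = (10*(-8))*6 = -80*6 = -480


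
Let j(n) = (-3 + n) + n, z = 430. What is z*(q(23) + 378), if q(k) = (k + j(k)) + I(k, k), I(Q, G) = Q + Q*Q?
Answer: 428280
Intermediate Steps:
j(n) = -3 + 2*n
I(Q, G) = Q + Q²
q(k) = -3 + 3*k + k*(1 + k) (q(k) = (k + (-3 + 2*k)) + k*(1 + k) = (-3 + 3*k) + k*(1 + k) = -3 + 3*k + k*(1 + k))
z*(q(23) + 378) = 430*((-3 + 23² + 4*23) + 378) = 430*((-3 + 529 + 92) + 378) = 430*(618 + 378) = 430*996 = 428280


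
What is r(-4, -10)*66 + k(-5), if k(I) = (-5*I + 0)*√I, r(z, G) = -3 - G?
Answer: 462 + 25*I*√5 ≈ 462.0 + 55.902*I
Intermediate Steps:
k(I) = -5*I^(3/2) (k(I) = (-5*I)*√I = -5*I^(3/2))
r(-4, -10)*66 + k(-5) = (-3 - 1*(-10))*66 - (-25)*I*√5 = (-3 + 10)*66 - (-25)*I*√5 = 7*66 + 25*I*√5 = 462 + 25*I*√5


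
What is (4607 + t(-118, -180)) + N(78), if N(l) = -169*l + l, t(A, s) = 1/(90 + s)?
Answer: -764731/90 ≈ -8497.0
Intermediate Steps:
N(l) = -168*l
(4607 + t(-118, -180)) + N(78) = (4607 + 1/(90 - 180)) - 168*78 = (4607 + 1/(-90)) - 13104 = (4607 - 1/90) - 13104 = 414629/90 - 13104 = -764731/90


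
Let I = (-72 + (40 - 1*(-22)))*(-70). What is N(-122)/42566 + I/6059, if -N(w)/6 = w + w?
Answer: 19333288/128953697 ≈ 0.14992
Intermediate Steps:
N(w) = -12*w (N(w) = -6*(w + w) = -12*w)
I = 700 (I = (-72 + (40 + 22))*(-70) = (-72 + 62)*(-70) = -10*(-70) = 700)
N(-122)/42566 + I/6059 = -12*(-122)/42566 + 700/6059 = 1464*(1/42566) + 700*(1/6059) = 732/21283 + 700/6059 = 19333288/128953697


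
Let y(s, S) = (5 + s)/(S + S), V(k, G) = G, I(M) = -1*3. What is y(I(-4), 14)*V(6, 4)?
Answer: 2/7 ≈ 0.28571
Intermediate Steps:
I(M) = -3
y(s, S) = (5 + s)/(2*S) (y(s, S) = (5 + s)/((2*S)) = (5 + s)*(1/(2*S)) = (5 + s)/(2*S))
y(I(-4), 14)*V(6, 4) = ((½)*(5 - 3)/14)*4 = ((½)*(1/14)*2)*4 = (1/14)*4 = 2/7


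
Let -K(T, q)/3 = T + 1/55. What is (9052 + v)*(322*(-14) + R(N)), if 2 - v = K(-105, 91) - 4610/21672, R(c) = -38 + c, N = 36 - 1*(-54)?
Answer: -5802189352342/148995 ≈ -3.8942e+7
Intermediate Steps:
N = 90 (N = 36 + 54 = 90)
K(T, q) = -3/55 - 3*T (K(T, q) = -3*(T + 1/55) = -3*(1/55 + T) = -3/55 - 3*T)
v = -186382457/595980 (v = 2 - ((-3/55 - 3*(-105)) - 4610/21672) = 2 - ((-3/55 + 315) - 4610/21672) = 2 - (17322/55 - 1*2305/10836) = 2 - (17322/55 - 2305/10836) = 2 - 1*187574417/595980 = 2 - 187574417/595980 = -186382457/595980 ≈ -312.73)
(9052 + v)*(322*(-14) + R(N)) = (9052 - 186382457/595980)*(322*(-14) + (-38 + 90)) = 5208428503*(-4508 + 52)/595980 = (5208428503/595980)*(-4456) = -5802189352342/148995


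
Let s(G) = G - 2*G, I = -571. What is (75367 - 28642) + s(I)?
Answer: 47296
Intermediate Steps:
s(G) = -G
(75367 - 28642) + s(I) = (75367 - 28642) - 1*(-571) = 46725 + 571 = 47296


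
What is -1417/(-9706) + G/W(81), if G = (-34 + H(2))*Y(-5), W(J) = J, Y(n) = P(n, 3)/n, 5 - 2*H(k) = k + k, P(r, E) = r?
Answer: -105187/393093 ≈ -0.26759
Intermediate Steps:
H(k) = 5/2 - k (H(k) = 5/2 - (k + k)/2 = 5/2 - k)
Y(n) = 1 (Y(n) = n/n = 1)
G = -67/2 (G = (-34 + (5/2 - 1*2))*1 = (-34 + (5/2 - 2))*1 = (-34 + 1/2)*1 = -67/2*1 = -67/2 ≈ -33.500)
-1417/(-9706) + G/W(81) = -1417/(-9706) - 67/2/81 = -1417*(-1/9706) - 67/2*1/81 = 1417/9706 - 67/162 = -105187/393093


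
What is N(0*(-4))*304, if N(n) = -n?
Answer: 0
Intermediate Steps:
N(0*(-4))*304 = -0*(-4)*304 = -1*0*304 = 0*304 = 0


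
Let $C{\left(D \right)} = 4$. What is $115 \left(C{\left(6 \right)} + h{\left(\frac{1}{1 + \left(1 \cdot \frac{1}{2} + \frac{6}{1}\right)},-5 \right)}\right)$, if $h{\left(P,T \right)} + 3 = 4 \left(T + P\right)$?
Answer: $- \frac{6371}{3} \approx -2123.7$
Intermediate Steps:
$h{\left(P,T \right)} = -3 + 4 P + 4 T$ ($h{\left(P,T \right)} = -3 + 4 \left(T + P\right) = -3 + 4 \left(P + T\right) = -3 + \left(4 P + 4 T\right) = -3 + 4 P + 4 T$)
$115 \left(C{\left(6 \right)} + h{\left(\frac{1}{1 + \left(1 \cdot \frac{1}{2} + \frac{6}{1}\right)},-5 \right)}\right) = 115 \left(4 + \left(-3 + \frac{4}{1 + \left(1 \cdot \frac{1}{2} + \frac{6}{1}\right)} + 4 \left(-5\right)\right)\right) = 115 \left(4 - \left(23 - \frac{4}{1 + \left(1 \cdot \frac{1}{2} + 6 \cdot 1\right)}\right)\right) = 115 \left(4 - \left(23 - \frac{4}{1 + \left(\frac{1}{2} + 6\right)}\right)\right) = 115 \left(4 - \left(23 - \frac{4}{1 + \frac{13}{2}}\right)\right) = 115 \left(4 - \left(23 - \frac{8}{15}\right)\right) = 115 \left(4 - \frac{337}{15}\right) = 115 \left(- \frac{277}{15}\right) = - \frac{6371}{3}$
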